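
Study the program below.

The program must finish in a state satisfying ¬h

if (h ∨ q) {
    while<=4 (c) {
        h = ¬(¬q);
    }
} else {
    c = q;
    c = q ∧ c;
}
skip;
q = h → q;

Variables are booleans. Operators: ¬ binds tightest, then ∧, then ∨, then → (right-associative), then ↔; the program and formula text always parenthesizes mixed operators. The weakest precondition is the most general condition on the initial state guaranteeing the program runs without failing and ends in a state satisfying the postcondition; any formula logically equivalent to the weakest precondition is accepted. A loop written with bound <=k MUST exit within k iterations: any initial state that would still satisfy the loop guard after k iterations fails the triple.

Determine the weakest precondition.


Working backward. After the program, ¬h must hold.
Before q := h → q: ¬h
Before skip: ¬h
Then branch requires (c → ((c → ((c → ((c → ((¬c) ∧ (¬q))) ∧ ((¬c) → (¬q)))) ∧ ((¬c) → (¬q)))) ∧ ((¬c) → (¬q)))) ∧ ((¬c) → (¬h)); else branch requires ¬h.
Before the if: ((h ∨ q) → ((c → ((c → ((c → ((c → ((¬c) ∧ (¬q))) ∧ ((¬c) → (¬q)))) ∧ ((¬c) → (¬q)))) ∧ ((¬c) → (¬q)))) ∧ ((¬c) → (¬h)))) ∧ ((¬(h ∨ q)) → (¬h))
Answer: WP = ((h ∨ q) → ((c → ((c → ((c → ((c → ((¬c) ∧ (¬q))) ∧ ((¬c) → (¬q)))) ∧ ((¬c) → (¬q)))) ∧ ((¬c) → (¬q)))) ∧ ((¬c) → (¬h)))) ∧ ((¬(h ∨ q)) → (¬h))


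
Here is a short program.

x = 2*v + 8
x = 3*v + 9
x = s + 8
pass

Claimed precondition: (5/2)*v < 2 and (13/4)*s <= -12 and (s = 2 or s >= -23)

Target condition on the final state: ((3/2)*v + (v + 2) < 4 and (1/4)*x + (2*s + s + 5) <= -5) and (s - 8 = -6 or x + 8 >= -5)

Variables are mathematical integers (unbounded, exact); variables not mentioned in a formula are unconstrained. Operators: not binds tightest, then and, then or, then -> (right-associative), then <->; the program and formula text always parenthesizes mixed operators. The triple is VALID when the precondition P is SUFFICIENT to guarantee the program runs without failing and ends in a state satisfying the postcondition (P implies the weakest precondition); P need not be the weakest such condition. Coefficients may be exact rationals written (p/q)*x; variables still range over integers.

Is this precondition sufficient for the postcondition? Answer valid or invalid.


Working backward. After the program, the postcondition ((3/2)*v + (v + 2) < 4 and (1/4)*x + (2*s + s + 5) <= -5) and (s - 8 = -6 or x + 8 >= -5) must hold; in canonical form it is (5/2)*v < 2 and 3*s + (1/4)*x <= -10 and (s = 2 or x >= -13).
Before skip: (5/2)*v < 2 and 3*s + (1/4)*x <= -10 and (s = 2 or x >= -13)
Before x := s + 8: (5/2)*v < 2 and (13/4)*s <= -12 and (s = 2 or s >= -21)
Before x := 3*v + 9: (5/2)*v < 2 and (13/4)*s <= -12 and (s = 2 or s >= -21)
Before x := 2*v + 8: (5/2)*v < 2 and (13/4)*s <= -12 and (s = 2 or s >= -21)
The weakest precondition is (5/2)*v < 2 and (13/4)*s <= -12 and (s = 2 or s >= -21).
Check whether (5/2)*v < 2 and (13/4)*s <= -12 and (s = 2 or s >= -23) implies it.
Countermodel: at the initial state s = -23, v = 0, the precondition holds but the weakest precondition fails.
Answer: invalid


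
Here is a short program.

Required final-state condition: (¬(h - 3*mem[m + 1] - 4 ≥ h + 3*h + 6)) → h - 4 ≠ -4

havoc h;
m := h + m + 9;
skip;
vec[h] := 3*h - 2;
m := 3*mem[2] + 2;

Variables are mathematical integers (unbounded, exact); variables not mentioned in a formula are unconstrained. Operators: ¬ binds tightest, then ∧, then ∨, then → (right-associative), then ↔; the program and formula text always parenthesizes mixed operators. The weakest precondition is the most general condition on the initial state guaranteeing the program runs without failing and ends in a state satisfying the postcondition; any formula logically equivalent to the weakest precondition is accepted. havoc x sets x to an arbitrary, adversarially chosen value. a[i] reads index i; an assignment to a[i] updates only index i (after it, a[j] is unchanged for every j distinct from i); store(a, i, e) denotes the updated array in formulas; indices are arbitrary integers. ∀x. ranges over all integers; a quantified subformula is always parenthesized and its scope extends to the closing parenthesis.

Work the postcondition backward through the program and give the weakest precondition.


Working backward. After the program, the postcondition (¬(h - 3*mem[m + 1] - 4 ≥ h + 3*h + 6)) → h - 4 ≠ -4 must hold; in canonical form it is (¬(3*mem[m + 1] + 3*h ≤ -10)) → h ≠ 0.
Before m := 3*mem[2] + 2: (¬(3*mem[3*mem[2] + 3] + 3*h ≤ -10)) → h ≠ 0
Before vec[h] := 3*h - 2: (¬(3*mem[3*mem[2] + 3] + 3*h ≤ -10)) → h ≠ 0
Before skip: (¬(3*mem[3*mem[2] + 3] + 3*h ≤ -10)) → h ≠ 0
Before m := h + m + 9: (¬(3*mem[3*mem[2] + 3] + 3*h ≤ -10)) → h ≠ 0
Before havoc h: ∀h_1. ((¬(3*mem[3*mem[2] + 3] + 3*h_1 ≤ -10)) → h_1 ≠ 0)
Answer: WP = ∀h_1. ((¬(3*mem[3*mem[2] + 3] + 3*h_1 ≤ -10)) → h_1 ≠ 0)


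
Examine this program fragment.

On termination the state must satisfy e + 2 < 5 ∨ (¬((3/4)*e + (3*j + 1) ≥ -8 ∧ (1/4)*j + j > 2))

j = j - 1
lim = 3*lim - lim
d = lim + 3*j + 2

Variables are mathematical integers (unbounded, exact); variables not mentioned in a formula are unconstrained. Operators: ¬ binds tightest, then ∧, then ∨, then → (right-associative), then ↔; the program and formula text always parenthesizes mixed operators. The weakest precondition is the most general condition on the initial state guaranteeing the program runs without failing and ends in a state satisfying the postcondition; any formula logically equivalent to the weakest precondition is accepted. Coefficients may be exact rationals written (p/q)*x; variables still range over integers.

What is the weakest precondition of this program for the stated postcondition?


Working backward. After the program, the postcondition e + 2 < 5 ∨ (¬((3/4)*e + (3*j + 1) ≥ -8 ∧ (1/4)*j + j > 2)) must hold; in canonical form it is e < 3 ∨ (¬((3/4)*e + 3*j ≥ -9 ∧ (5/4)*j > 2)).
Before d := lim + 3*j + 2: e < 3 ∨ (¬((3/4)*e + 3*j ≥ -9 ∧ (5/4)*j > 2))
Before lim := 3*lim - lim: e < 3 ∨ (¬((3/4)*e + 3*j ≥ -9 ∧ (5/4)*j > 2))
Before j := j - 1: e < 3 ∨ (¬((3/4)*e + 3*j ≥ -6 ∧ (5/4)*j > 13/4))
Answer: WP = e < 3 ∨ (¬((3/4)*e + 3*j ≥ -6 ∧ (5/4)*j > 13/4))


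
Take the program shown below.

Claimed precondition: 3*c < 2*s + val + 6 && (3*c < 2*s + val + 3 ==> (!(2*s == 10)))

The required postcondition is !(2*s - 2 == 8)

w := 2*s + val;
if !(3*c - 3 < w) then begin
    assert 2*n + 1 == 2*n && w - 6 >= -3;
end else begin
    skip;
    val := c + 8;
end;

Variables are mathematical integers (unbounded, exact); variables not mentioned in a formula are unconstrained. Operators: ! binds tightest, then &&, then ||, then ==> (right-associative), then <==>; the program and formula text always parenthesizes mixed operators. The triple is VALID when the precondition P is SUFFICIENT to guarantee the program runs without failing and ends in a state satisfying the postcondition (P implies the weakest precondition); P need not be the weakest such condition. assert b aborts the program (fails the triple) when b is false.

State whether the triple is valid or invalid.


Working backward. After the program, the postcondition !(2*s - 2 == 8) must hold; in canonical form it is !(2*s == 10).
Then branch requires false; else branch requires !(2*s == 10).
Before the if: 3*c < w + 3 && (3*c < w + 3 ==> (!(2*s == 10)))
Before w := 2*s + val: 3*c < 2*s + val + 3 && (3*c < 2*s + val + 3 ==> (!(2*s == 10)))
The weakest precondition is 3*c < 2*s + val + 3 && (3*c < 2*s + val + 3 ==> (!(2*s == 10))).
Check whether 3*c < 2*s + val + 6 && (3*c < 2*s + val + 3 ==> (!(2*s == 10))) implies it.
Countermodel: at the initial state c = 0, s = 0, val = -3, the precondition holds but the weakest precondition fails.
Answer: invalid


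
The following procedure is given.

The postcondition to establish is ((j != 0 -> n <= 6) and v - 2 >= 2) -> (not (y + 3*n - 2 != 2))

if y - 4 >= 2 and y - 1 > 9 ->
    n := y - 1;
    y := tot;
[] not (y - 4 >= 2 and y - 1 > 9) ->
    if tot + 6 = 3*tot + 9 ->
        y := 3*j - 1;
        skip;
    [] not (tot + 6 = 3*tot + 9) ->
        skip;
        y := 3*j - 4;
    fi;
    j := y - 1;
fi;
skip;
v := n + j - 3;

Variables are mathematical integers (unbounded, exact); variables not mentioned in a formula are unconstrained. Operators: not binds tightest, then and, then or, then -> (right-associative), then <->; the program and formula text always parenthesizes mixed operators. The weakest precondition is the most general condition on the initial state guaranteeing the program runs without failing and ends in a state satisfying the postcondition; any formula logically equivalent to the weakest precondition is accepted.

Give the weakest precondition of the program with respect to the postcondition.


Working backward. After the program, the postcondition ((j != 0 -> n <= 6) and v - 2 >= 2) -> (not (y + 3*n - 2 != 2)) must hold; in canonical form it is ((j != 0 -> n <= 6) and v >= 4) -> (not (3*n + y != 4)).
Before v := n + j - 3: ((j != 0 -> n <= 6) and j + n >= 7) -> (not (3*n + y != 4))
Before skip: ((j != 0 -> n <= 6) and j + n >= 7) -> (not (3*n + y != 4))
Then branch requires ((j != 0 -> y <= 7) and j + y >= 8) -> (not (tot + 3*y != 7)); else branch requires (2*tot = -3 -> (((3*j != 2 -> n <= 6) and 3*j + n >= 9) -> (not (3*j + 3*n != 5)))) and ((not (2*tot = -3)) -> (((3*j != 5 -> n <= 6) and 3*j + n >= 12) -> (not (3*j + 3*n != 8)))).
Before the if: ((y >= 6 and y > 10) -> (((j != 0 -> y <= 7) and j + y >= 8) -> (not (tot + 3*y != 7)))) and ((not (y >= 6 and y > 10)) -> ((2*tot = -3 -> (((3*j != 2 -> n <= 6) and 3*j + n >= 9) -> (not (3*j + 3*n != 5)))) and ((not (2*tot = -3)) -> (((3*j != 5 -> n <= 6) and 3*j + n >= 12) -> (not (3*j + 3*n != 8))))))
Answer: WP = ((y >= 6 and y > 10) -> (((j != 0 -> y <= 7) and j + y >= 8) -> (not (tot + 3*y != 7)))) and ((not (y >= 6 and y > 10)) -> ((2*tot = -3 -> (((3*j != 2 -> n <= 6) and 3*j + n >= 9) -> (not (3*j + 3*n != 5)))) and ((not (2*tot = -3)) -> (((3*j != 5 -> n <= 6) and 3*j + n >= 12) -> (not (3*j + 3*n != 8))))))


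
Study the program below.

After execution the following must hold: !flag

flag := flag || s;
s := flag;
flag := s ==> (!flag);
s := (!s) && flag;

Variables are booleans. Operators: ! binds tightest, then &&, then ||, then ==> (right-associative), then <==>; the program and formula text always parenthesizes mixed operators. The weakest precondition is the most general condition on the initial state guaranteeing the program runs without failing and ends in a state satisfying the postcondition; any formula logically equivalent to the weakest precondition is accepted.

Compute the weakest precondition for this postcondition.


Working backward. After the program, !flag must hold.
Before s := (!s) && flag: !flag
Before flag := s ==> (!flag): !(s ==> (!flag))
Before s := flag: !(flag ==> (!flag))
Before flag := flag || s: !((flag || s) ==> (!(flag || s)))
Answer: WP = !((flag || s) ==> (!(flag || s)))


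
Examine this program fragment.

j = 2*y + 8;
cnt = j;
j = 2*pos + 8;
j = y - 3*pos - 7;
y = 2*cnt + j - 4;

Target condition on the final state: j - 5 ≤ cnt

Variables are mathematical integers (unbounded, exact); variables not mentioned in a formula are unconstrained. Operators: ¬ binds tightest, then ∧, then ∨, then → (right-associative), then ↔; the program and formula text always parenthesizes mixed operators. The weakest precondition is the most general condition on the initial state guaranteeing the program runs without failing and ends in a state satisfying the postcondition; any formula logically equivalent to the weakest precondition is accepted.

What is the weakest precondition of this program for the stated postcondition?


Working backward. After the program, the postcondition j - 5 ≤ cnt must hold; in canonical form it is j ≤ cnt + 5.
Before y := 2*cnt + j - 4: j ≤ cnt + 5
Before j := y - 3*pos - 7: y ≤ cnt + 3*pos + 12
Before j := 2*pos + 8: y ≤ cnt + 3*pos + 12
Before cnt := j: y ≤ j + 3*pos + 12
Before j := 2*y + 8: 3*pos + y ≥ -20
Answer: WP = 3*pos + y ≥ -20


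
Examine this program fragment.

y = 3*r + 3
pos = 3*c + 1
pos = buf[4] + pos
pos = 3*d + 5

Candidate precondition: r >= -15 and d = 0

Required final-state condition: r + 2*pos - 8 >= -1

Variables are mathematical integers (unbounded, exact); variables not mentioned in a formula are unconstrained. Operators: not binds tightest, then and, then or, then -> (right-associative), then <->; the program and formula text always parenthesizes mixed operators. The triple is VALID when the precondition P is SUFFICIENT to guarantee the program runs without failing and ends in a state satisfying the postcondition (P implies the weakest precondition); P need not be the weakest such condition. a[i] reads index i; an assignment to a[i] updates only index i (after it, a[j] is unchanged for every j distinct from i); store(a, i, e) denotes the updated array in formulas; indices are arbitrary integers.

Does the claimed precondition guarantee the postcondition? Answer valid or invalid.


Working backward. After the program, the postcondition r + 2*pos - 8 >= -1 must hold; in canonical form it is 2*pos + r >= 7.
Before pos := 3*d + 5: 6*d + r >= -3
Before pos := buf[4] + pos: 6*d + r >= -3
Before pos := 3*c + 1: 6*d + r >= -3
Before y := 3*r + 3: 6*d + r >= -3
The weakest precondition is 6*d + r >= -3.
Check whether r >= -15 and d = 0 implies it.
Countermodel: at the initial state d = 0, r = -15, the precondition holds but the weakest precondition fails.
Answer: invalid


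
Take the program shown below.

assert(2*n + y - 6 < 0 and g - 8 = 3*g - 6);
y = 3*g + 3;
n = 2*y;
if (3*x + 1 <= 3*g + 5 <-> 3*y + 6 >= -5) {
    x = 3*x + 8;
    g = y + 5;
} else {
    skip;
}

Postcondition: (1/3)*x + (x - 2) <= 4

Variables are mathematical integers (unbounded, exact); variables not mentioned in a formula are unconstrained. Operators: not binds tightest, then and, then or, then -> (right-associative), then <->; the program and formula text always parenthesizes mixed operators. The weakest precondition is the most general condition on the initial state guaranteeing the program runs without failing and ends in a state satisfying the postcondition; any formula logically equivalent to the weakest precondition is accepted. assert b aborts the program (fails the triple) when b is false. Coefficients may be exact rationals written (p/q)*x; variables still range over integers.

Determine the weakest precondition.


Working backward. After the program, the postcondition (1/3)*x + (x - 2) <= 4 must hold; in canonical form it is (4/3)*x <= 6.
Then branch requires 4*x <= -14/3; else branch requires (4/3)*x <= 6.
Before the if: ((3*x <= 3*g + 4 <-> 3*y >= -11) -> 4*x <= -14/3) and ((not (3*x <= 3*g + 4 <-> 3*y >= -11)) -> (4/3)*x <= 6)
Before n := 2*y: ((3*x <= 3*g + 4 <-> 3*y >= -11) -> 4*x <= -14/3) and ((not (3*x <= 3*g + 4 <-> 3*y >= -11)) -> (4/3)*x <= 6)
Before y := 3*g + 3: ((3*x <= 3*g + 4 <-> 9*g >= -20) -> 4*x <= -14/3) and ((not (3*x <= 3*g + 4 <-> 9*g >= -20)) -> (4/3)*x <= 6)
Before assert 2*n + y - 6 < 0 and g - 8 = 3*g - 6: 2*n + y < 6 and 2*g = -2 and ((3*x <= 3*g + 4 <-> 9*g >= -20) -> 4*x <= -14/3) and ((not (3*x <= 3*g + 4 <-> 9*g >= -20)) -> (4/3)*x <= 6)
Answer: WP = 2*n + y < 6 and 2*g = -2 and ((3*x <= 3*g + 4 <-> 9*g >= -20) -> 4*x <= -14/3) and ((not (3*x <= 3*g + 4 <-> 9*g >= -20)) -> (4/3)*x <= 6)


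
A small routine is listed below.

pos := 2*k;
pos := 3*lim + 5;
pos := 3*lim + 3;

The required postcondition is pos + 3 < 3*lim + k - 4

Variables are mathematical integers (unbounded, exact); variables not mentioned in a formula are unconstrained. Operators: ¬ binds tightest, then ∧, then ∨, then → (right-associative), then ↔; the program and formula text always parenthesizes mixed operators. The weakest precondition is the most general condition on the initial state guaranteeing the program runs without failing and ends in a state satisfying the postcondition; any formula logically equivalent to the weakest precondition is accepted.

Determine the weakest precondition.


Working backward. After the program, the postcondition pos + 3 < 3*lim + k - 4 must hold; in canonical form it is pos < k + 3*lim - 7.
Before pos := 3*lim + 3: k > 10
Before pos := 3*lim + 5: k > 10
Before pos := 2*k: k > 10
Answer: WP = k > 10


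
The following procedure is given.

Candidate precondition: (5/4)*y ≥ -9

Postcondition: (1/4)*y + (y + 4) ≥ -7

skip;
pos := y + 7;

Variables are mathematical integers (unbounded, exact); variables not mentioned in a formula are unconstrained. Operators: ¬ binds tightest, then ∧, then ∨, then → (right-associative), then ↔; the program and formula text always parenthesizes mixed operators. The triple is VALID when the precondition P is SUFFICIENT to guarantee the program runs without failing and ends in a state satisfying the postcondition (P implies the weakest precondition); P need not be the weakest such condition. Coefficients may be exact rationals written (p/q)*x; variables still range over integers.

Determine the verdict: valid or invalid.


Working backward. After the program, the postcondition (1/4)*y + (y + 4) ≥ -7 must hold; in canonical form it is (5/4)*y ≥ -11.
Before pos := y + 7: (5/4)*y ≥ -11
Before skip: (5/4)*y ≥ -11
The weakest precondition is (5/4)*y ≥ -11.
Check whether (5/4)*y ≥ -9 implies it.
Every state satisfying the precondition satisfies the weakest precondition: the implication holds.
Answer: valid


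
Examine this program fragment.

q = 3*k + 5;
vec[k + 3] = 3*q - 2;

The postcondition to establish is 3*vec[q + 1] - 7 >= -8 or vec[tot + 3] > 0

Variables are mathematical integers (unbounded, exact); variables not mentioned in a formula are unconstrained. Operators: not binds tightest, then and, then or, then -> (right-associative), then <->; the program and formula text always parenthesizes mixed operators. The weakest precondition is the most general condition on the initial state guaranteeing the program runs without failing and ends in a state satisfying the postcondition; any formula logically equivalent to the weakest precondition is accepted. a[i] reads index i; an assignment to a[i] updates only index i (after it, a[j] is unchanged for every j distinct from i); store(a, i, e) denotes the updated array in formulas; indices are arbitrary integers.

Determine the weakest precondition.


Working backward. After the program, the postcondition 3*vec[q + 1] - 7 >= -8 or vec[tot + 3] > 0 must hold; in canonical form it is 3*vec[q + 1] >= -1 or vec[tot + 3] > 0.
Before vec[k + 3] := 3*q - 2: 3*store(vec, k + 3, 3*q - 2)[q + 1] >= -1 or store(vec, k + 3, 3*q - 2)[tot + 3] > 0
Before q := 3*k + 5: 3*store(vec, k + 3, 9*k + 13)[3*k + 6] >= -1 or store(vec, k + 3, 9*k + 13)[tot + 3] > 0
Answer: WP = 3*store(vec, k + 3, 9*k + 13)[3*k + 6] >= -1 or store(vec, k + 3, 9*k + 13)[tot + 3] > 0


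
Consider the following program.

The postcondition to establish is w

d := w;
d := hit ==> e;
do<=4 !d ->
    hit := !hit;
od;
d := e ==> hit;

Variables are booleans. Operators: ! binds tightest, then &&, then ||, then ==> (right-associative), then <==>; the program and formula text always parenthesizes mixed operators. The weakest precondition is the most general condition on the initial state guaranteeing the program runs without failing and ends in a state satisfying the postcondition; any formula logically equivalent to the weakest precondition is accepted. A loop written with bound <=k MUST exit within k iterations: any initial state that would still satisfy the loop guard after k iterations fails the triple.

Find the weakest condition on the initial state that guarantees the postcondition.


Working backward. After the program, w must hold.
Before d := e ==> hit: w
Before the loop (bound <=4), unroll the exhaustion recursion (WP_0 = exit-now case; WP_j = one more guarded iteration, up to j = 4):
  WP_0: d && w
  WP_1: ((!d) ==> (d && w)) && (d ==> w)
  WP_2: ((!d) ==> (((!d) ==> (d && w)) && (d ==> w))) && (d ==> w)
  WP_3: ((!d) ==> (((!d) ==> (((!d) ==> (d && w)) && (d ==> w))) && (d ==> w))) && (d ==> w)
  WP_4: ((!d) ==> (((!d) ==> (((!d) ==> (((!d) ==> (d && w)) && (d ==> w))) && (d ==> w))) && (d ==> w))) && (d ==> w)
So before the loop: ((!d) ==> (((!d) ==> (((!d) ==> (((!d) ==> (d && w)) && (d ==> w))) && (d ==> w))) && (d ==> w))) && (d ==> w)
Before d := hit ==> e: ((!(hit ==> e)) ==> (((!(hit ==> e)) ==> (((!(hit ==> e)) ==> (((!(hit ==> e)) ==> ((hit ==> e) && w)) && ((hit ==> e) ==> w))) && ((hit ==> e) ==> w))) && ((hit ==> e) ==> w))) && ((hit ==> e) ==> w)
Before d := w: ((!(hit ==> e)) ==> (((!(hit ==> e)) ==> (((!(hit ==> e)) ==> (((!(hit ==> e)) ==> ((hit ==> e) && w)) && ((hit ==> e) ==> w))) && ((hit ==> e) ==> w))) && ((hit ==> e) ==> w))) && ((hit ==> e) ==> w)
Answer: WP = ((!(hit ==> e)) ==> (((!(hit ==> e)) ==> (((!(hit ==> e)) ==> (((!(hit ==> e)) ==> ((hit ==> e) && w)) && ((hit ==> e) ==> w))) && ((hit ==> e) ==> w))) && ((hit ==> e) ==> w))) && ((hit ==> e) ==> w)


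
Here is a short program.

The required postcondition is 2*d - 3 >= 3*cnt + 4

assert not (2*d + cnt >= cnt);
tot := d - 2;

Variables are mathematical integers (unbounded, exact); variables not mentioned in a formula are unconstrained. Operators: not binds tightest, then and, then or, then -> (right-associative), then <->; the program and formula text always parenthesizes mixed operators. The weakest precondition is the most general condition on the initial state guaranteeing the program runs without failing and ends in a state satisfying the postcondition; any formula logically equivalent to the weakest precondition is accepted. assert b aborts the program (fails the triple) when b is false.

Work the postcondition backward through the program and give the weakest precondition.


Working backward. After the program, the postcondition 2*d - 3 >= 3*cnt + 4 must hold; in canonical form it is 2*d >= 3*cnt + 7.
Before tot := d - 2: 2*d >= 3*cnt + 7
Before assert not (2*d + cnt >= cnt): (not (2*d >= 0)) and 2*d >= 3*cnt + 7
Answer: WP = (not (2*d >= 0)) and 2*d >= 3*cnt + 7


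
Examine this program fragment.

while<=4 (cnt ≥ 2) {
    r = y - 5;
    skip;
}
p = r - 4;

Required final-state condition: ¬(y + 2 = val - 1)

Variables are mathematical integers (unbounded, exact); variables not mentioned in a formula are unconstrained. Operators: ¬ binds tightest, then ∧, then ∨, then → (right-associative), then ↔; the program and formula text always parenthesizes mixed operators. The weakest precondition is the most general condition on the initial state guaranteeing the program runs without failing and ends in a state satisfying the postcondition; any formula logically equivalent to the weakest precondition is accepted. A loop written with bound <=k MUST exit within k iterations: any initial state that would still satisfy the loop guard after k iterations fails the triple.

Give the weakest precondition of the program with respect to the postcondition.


Working backward. After the program, the postcondition ¬(y + 2 = val - 1) must hold; in canonical form it is ¬(y = val - 3).
Before p := r - 4: ¬(y = val - 3)
Before the loop (bound <=4), unroll the exhaustion recursion (WP_0 = exit-now case; WP_j = one more guarded iteration, up to j = 4):
  WP_0: (¬(cnt ≥ 2)) ∧ (¬(y = val - 3))
  WP_1: (cnt ≥ 2 → ((¬(cnt ≥ 2)) ∧ (¬(y = val - 3)))) ∧ ((¬(cnt ≥ 2)) → (¬(y = val - 3)))
  WP_2: (cnt ≥ 2 → ((cnt ≥ 2 → ((¬(cnt ≥ 2)) ∧ (¬(y = val - 3)))) ∧ ((¬(cnt ≥ 2)) → (¬(y = val - 3))))) ∧ ((¬(cnt ≥ 2)) → (¬(y = val - 3)))
  WP_3: (cnt ≥ 2 → ((cnt ≥ 2 → ((cnt ≥ 2 → ((¬(cnt ≥ 2)) ∧ (¬(y = val - 3)))) ∧ ((¬(cnt ≥ 2)) → (¬(y = val - 3))))) ∧ ((¬(cnt ≥ 2)) → (¬(y = val - 3))))) ∧ ((¬(cnt ≥ 2)) → (¬(y = val - 3)))
  WP_4: (cnt ≥ 2 → ((cnt ≥ 2 → ((cnt ≥ 2 → ((cnt ≥ 2 → ((¬(cnt ≥ 2)) ∧ (¬(y = val - 3)))) ∧ ((¬(cnt ≥ 2)) → (¬(y = val - 3))))) ∧ ((¬(cnt ≥ 2)) → (¬(y = val - 3))))) ∧ ((¬(cnt ≥ 2)) → (¬(y = val - 3))))) ∧ ((¬(cnt ≥ 2)) → (¬(y = val - 3)))
So before the loop: (cnt ≥ 2 → ((cnt ≥ 2 → ((cnt ≥ 2 → ((cnt ≥ 2 → ((¬(cnt ≥ 2)) ∧ (¬(y = val - 3)))) ∧ ((¬(cnt ≥ 2)) → (¬(y = val - 3))))) ∧ ((¬(cnt ≥ 2)) → (¬(y = val - 3))))) ∧ ((¬(cnt ≥ 2)) → (¬(y = val - 3))))) ∧ ((¬(cnt ≥ 2)) → (¬(y = val - 3)))
Answer: WP = (cnt ≥ 2 → ((cnt ≥ 2 → ((cnt ≥ 2 → ((cnt ≥ 2 → ((¬(cnt ≥ 2)) ∧ (¬(y = val - 3)))) ∧ ((¬(cnt ≥ 2)) → (¬(y = val - 3))))) ∧ ((¬(cnt ≥ 2)) → (¬(y = val - 3))))) ∧ ((¬(cnt ≥ 2)) → (¬(y = val - 3))))) ∧ ((¬(cnt ≥ 2)) → (¬(y = val - 3)))


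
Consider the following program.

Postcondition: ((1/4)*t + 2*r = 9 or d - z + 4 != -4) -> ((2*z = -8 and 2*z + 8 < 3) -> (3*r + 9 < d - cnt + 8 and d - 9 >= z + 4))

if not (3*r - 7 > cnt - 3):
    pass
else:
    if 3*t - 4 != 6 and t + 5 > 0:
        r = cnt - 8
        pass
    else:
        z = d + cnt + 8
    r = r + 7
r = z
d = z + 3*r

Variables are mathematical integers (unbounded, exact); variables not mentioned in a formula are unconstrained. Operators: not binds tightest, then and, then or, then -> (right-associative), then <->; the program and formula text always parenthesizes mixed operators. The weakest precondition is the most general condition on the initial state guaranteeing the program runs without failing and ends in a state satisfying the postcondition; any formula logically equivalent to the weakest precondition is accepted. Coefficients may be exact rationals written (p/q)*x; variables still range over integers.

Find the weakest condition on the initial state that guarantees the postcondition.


Working backward. After the program, the postcondition ((1/4)*t + 2*r = 9 or d - z + 4 != -4) -> ((2*z = -8 and 2*z + 8 < 3) -> (3*r + 9 < d - cnt + 8 and d - 9 >= z + 4)) must hold; in canonical form it is (2*r + (1/4)*t = 9 or d != z - 8) -> ((2*z = -8 and 2*z < -5) -> (cnt + 3*r < d - 1 and d >= z + 13)).
Before d := z + 3*r: (2*r + (1/4)*t = 9 or 3*r != -8) -> ((2*z = -8 and 2*z < -5) -> (cnt < z - 1 and 3*r >= 13))
Before r := z: ((1/4)*t + 2*z = 9 or 3*z != -8) -> ((2*z = -8 and 2*z < -5) -> (cnt < z - 1 and 3*z >= 13))
Then branch requires ((1/4)*t + 2*z = 9 or 3*z != -8) -> ((2*z = -8 and 2*z < -5) -> (cnt < z - 1 and 3*z >= 13)); else branch requires ((3*t != 10 and t > -5) -> (((1/4)*t + 2*z = 9 or 3*z != -8) -> ((2*z = -8 and 2*z < -5) -> (cnt < z - 1 and 3*z >= 13)))) and ((not (3*t != 10 and t > -5)) -> ((2*cnt + 2*d + (1/4)*t = -7 or 3*cnt + 3*d != -32) -> ((2*cnt + 2*d = -24 and 2*cnt + 2*d < -21) -> (d > -7 and 3*cnt + 3*d >= -11)))).
Before the if: ((not (3*r > cnt + 4)) -> (((1/4)*t + 2*z = 9 or 3*z != -8) -> ((2*z = -8 and 2*z < -5) -> (cnt < z - 1 and 3*z >= 13)))) and (3*r > cnt + 4 -> (((3*t != 10 and t > -5) -> (((1/4)*t + 2*z = 9 or 3*z != -8) -> ((2*z = -8 and 2*z < -5) -> (cnt < z - 1 and 3*z >= 13)))) and ((not (3*t != 10 and t > -5)) -> ((2*cnt + 2*d + (1/4)*t = -7 or 3*cnt + 3*d != -32) -> ((2*cnt + 2*d = -24 and 2*cnt + 2*d < -21) -> (d > -7 and 3*cnt + 3*d >= -11))))))
Answer: WP = ((not (3*r > cnt + 4)) -> (((1/4)*t + 2*z = 9 or 3*z != -8) -> ((2*z = -8 and 2*z < -5) -> (cnt < z - 1 and 3*z >= 13)))) and (3*r > cnt + 4 -> (((3*t != 10 and t > -5) -> (((1/4)*t + 2*z = 9 or 3*z != -8) -> ((2*z = -8 and 2*z < -5) -> (cnt < z - 1 and 3*z >= 13)))) and ((not (3*t != 10 and t > -5)) -> ((2*cnt + 2*d + (1/4)*t = -7 or 3*cnt + 3*d != -32) -> ((2*cnt + 2*d = -24 and 2*cnt + 2*d < -21) -> (d > -7 and 3*cnt + 3*d >= -11))))))


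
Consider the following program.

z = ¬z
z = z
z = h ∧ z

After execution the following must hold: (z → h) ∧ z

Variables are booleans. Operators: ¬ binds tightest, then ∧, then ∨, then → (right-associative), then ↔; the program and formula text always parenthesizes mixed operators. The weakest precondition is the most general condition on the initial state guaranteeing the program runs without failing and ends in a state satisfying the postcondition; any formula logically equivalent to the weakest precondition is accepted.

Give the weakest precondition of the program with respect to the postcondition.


Working backward. After the program, (z → h) ∧ z must hold.
Before z := h ∧ z: ((h ∧ z) → h) ∧ h ∧ z
Before z := z: ((h ∧ z) → h) ∧ h ∧ z
Before z := ¬z: ((h ∧ (¬z)) → h) ∧ h ∧ (¬z)
Answer: WP = ((h ∧ (¬z)) → h) ∧ h ∧ (¬z)


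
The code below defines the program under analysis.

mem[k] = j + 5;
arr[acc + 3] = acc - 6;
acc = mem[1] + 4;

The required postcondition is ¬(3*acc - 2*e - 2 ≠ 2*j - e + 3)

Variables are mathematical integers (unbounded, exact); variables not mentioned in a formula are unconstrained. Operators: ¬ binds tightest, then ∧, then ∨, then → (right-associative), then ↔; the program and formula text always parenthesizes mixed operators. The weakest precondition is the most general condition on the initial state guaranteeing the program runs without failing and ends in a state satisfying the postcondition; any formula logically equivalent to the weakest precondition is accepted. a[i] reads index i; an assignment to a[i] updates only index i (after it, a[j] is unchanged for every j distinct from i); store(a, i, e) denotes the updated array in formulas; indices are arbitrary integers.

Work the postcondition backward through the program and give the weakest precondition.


Working backward. After the program, the postcondition ¬(3*acc - 2*e - 2 ≠ 2*j - e + 3) must hold; in canonical form it is ¬(3*acc ≠ e + 2*j + 5).
Before acc := mem[1] + 4: ¬(3*mem[1] ≠ e + 2*j - 7)
Before arr[acc + 3] := acc - 6: ¬(3*mem[1] ≠ e + 2*j - 7)
Before mem[k] := j + 5: ¬(3*store(mem, k, j + 5)[1] ≠ e + 2*j - 7)
Answer: WP = ¬(3*store(mem, k, j + 5)[1] ≠ e + 2*j - 7)


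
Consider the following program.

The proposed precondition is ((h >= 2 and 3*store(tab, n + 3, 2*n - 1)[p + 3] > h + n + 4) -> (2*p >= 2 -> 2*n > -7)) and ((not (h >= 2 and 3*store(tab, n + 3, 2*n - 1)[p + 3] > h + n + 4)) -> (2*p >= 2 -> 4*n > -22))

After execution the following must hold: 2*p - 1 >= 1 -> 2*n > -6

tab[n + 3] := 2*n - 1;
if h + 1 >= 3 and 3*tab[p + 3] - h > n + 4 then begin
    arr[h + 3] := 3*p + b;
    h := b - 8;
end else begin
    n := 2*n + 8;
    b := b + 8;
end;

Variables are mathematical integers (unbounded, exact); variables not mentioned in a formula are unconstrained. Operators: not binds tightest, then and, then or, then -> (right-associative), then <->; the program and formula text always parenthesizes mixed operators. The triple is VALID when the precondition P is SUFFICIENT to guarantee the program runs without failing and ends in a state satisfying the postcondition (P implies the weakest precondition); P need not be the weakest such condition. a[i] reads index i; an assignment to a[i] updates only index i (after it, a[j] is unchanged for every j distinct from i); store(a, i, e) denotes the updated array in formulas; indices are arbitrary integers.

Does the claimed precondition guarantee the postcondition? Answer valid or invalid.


Working backward. After the program, the postcondition 2*p - 1 >= 1 -> 2*n > -6 must hold; in canonical form it is 2*p >= 2 -> 2*n > -6.
Then branch requires 2*p >= 2 -> 2*n > -6; else branch requires 2*p >= 2 -> 4*n > -22.
Before the if: ((h >= 2 and 3*tab[p + 3] > h + n + 4) -> (2*p >= 2 -> 2*n > -6)) and ((not (h >= 2 and 3*tab[p + 3] > h + n + 4)) -> (2*p >= 2 -> 4*n > -22))
Before tab[n + 3] := 2*n - 1: ((h >= 2 and 3*store(tab, n + 3, 2*n - 1)[p + 3] > h + n + 4) -> (2*p >= 2 -> 2*n > -6)) and ((not (h >= 2 and 3*store(tab, n + 3, 2*n - 1)[p + 3] > h + n + 4)) -> (2*p >= 2 -> 4*n > -22))
The weakest precondition is ((h >= 2 and 3*store(tab, n + 3, 2*n - 1)[p + 3] > h + n + 4) -> (2*p >= 2 -> 2*n > -6)) and ((not (h >= 2 and 3*store(tab, n + 3, 2*n - 1)[p + 3] > h + n + 4)) -> (2*p >= 2 -> 4*n > -22)).
Check whether ((h >= 2 and 3*store(tab, n + 3, 2*n - 1)[p + 3] > h + n + 4) -> (2*p >= 2 -> 2*n > -7)) and ((not (h >= 2 and 3*store(tab, n + 3, 2*n - 1)[p + 3] > h + n + 4)) -> (2*p >= 2 -> 4*n > -22)) implies it.
Countermodel: at the initial state h = 4, n = -3, p = 1, tab = {[0] = 5, [4] = 2, elsewhere 5}, the precondition holds but the weakest precondition fails.
Answer: invalid


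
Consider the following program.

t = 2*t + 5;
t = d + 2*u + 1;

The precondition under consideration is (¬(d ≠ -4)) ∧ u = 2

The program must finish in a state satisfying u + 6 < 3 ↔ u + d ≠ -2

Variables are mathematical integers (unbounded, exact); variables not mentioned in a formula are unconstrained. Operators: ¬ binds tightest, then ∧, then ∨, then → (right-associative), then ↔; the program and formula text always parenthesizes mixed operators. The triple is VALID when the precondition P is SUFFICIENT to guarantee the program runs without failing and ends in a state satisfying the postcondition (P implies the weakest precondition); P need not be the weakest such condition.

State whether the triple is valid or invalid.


Working backward. After the program, the postcondition u + 6 < 3 ↔ u + d ≠ -2 must hold; in canonical form it is u < -3 ↔ d + u ≠ -2.
Before t := d + 2*u + 1: u < -3 ↔ d + u ≠ -2
Before t := 2*t + 5: u < -3 ↔ d + u ≠ -2
The weakest precondition is u < -3 ↔ d + u ≠ -2.
Check whether (¬(d ≠ -4)) ∧ u = 2 implies it.
Every state satisfying the precondition satisfies the weakest precondition: the implication holds.
Answer: valid


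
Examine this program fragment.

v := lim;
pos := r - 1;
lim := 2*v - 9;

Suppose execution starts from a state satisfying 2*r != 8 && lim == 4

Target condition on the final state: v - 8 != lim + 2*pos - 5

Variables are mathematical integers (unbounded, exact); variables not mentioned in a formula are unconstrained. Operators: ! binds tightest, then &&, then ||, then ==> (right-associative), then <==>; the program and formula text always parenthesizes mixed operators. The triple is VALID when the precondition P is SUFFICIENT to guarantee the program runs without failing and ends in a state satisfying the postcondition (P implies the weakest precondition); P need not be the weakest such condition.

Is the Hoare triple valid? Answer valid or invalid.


Working backward. After the program, the postcondition v - 8 != lim + 2*pos - 5 must hold; in canonical form it is v != lim + 2*pos + 3.
Before lim := 2*v - 9: 2*pos + v != 6
Before pos := r - 1: 2*r + v != 8
Before v := lim: lim + 2*r != 8
The weakest precondition is lim + 2*r != 8.
Check whether 2*r != 8 && lim == 4 implies it.
Countermodel: at the initial state lim = 4, r = 2, the precondition holds but the weakest precondition fails.
Answer: invalid


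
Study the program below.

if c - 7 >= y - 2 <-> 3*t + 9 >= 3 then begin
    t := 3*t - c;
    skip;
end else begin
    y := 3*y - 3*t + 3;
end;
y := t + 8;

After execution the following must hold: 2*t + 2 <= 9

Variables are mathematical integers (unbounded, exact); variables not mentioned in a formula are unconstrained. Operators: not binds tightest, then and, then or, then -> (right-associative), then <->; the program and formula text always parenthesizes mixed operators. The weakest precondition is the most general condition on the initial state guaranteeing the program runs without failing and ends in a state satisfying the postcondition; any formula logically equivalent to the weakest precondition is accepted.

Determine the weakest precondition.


Working backward. After the program, the postcondition 2*t + 2 <= 9 must hold; in canonical form it is 2*t <= 7.
Before y := t + 8: 2*t <= 7
Then branch requires 6*t <= 2*c + 7; else branch requires 2*t <= 7.
Before the if: ((c >= y + 5 <-> 3*t >= -6) -> 6*t <= 2*c + 7) and ((not (c >= y + 5 <-> 3*t >= -6)) -> 2*t <= 7)
Answer: WP = ((c >= y + 5 <-> 3*t >= -6) -> 6*t <= 2*c + 7) and ((not (c >= y + 5 <-> 3*t >= -6)) -> 2*t <= 7)


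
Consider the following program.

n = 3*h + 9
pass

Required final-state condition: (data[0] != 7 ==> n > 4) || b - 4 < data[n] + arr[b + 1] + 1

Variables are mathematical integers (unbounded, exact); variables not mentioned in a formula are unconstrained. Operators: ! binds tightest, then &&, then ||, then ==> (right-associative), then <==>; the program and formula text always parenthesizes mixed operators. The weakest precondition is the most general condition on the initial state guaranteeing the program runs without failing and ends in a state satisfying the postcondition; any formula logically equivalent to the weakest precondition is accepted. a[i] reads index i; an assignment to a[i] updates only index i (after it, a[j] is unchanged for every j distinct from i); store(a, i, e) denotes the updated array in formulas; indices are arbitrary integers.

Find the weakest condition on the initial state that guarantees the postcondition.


Working backward. After the program, the postcondition (data[0] != 7 ==> n > 4) || b - 4 < data[n] + arr[b + 1] + 1 must hold; in canonical form it is (data[0] != 7 ==> n > 4) || b < arr[b + 1] + data[n] + 5.
Before skip: (data[0] != 7 ==> n > 4) || b < arr[b + 1] + data[n] + 5
Before n := 3*h + 9: (data[0] != 7 ==> 3*h > -5) || b < arr[b + 1] + data[3*h + 9] + 5
Answer: WP = (data[0] != 7 ==> 3*h > -5) || b < arr[b + 1] + data[3*h + 9] + 5


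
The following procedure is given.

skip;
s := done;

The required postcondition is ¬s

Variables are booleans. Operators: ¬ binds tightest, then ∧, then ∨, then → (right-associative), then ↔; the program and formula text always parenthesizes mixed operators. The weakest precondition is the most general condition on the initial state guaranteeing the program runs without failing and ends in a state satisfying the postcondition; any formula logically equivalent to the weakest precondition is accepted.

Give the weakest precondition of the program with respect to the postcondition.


Working backward. After the program, ¬s must hold.
Before s := done: ¬done
Before skip: ¬done
Answer: WP = ¬done


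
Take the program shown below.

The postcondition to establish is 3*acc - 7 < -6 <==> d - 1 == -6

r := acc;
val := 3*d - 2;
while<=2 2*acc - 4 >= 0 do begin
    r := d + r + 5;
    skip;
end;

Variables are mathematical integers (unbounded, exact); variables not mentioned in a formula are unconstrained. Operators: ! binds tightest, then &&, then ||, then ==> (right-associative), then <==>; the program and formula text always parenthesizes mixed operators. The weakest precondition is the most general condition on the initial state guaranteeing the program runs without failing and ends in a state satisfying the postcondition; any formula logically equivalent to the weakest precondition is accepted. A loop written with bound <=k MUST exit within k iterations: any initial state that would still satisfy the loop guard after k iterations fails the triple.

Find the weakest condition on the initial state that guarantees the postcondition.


Working backward. After the program, the postcondition 3*acc - 7 < -6 <==> d - 1 == -6 must hold; in canonical form it is 3*acc < 1 <==> d == -5.
Before the loop (bound <=2), unroll the exhaustion recursion (WP_0 = exit-now case; WP_j = one more guarded iteration, up to j = 2):
  WP_0: (!(2*acc >= 4)) && (3*acc < 1 <==> d == -5)
  WP_1: (2*acc >= 4 ==> ((!(2*acc >= 4)) && (3*acc < 1 <==> d == -5))) && ((!(2*acc >= 4)) ==> (3*acc < 1 <==> d == -5))
  WP_2: (2*acc >= 4 ==> ((2*acc >= 4 ==> ((!(2*acc >= 4)) && (3*acc < 1 <==> d == -5))) && ((!(2*acc >= 4)) ==> (3*acc < 1 <==> d == -5)))) && ((!(2*acc >= 4)) ==> (3*acc < 1 <==> d == -5))
So before the loop: (2*acc >= 4 ==> ((2*acc >= 4 ==> ((!(2*acc >= 4)) && (3*acc < 1 <==> d == -5))) && ((!(2*acc >= 4)) ==> (3*acc < 1 <==> d == -5)))) && ((!(2*acc >= 4)) ==> (3*acc < 1 <==> d == -5))
Before val := 3*d - 2: (2*acc >= 4 ==> ((2*acc >= 4 ==> ((!(2*acc >= 4)) && (3*acc < 1 <==> d == -5))) && ((!(2*acc >= 4)) ==> (3*acc < 1 <==> d == -5)))) && ((!(2*acc >= 4)) ==> (3*acc < 1 <==> d == -5))
Before r := acc: (2*acc >= 4 ==> ((2*acc >= 4 ==> ((!(2*acc >= 4)) && (3*acc < 1 <==> d == -5))) && ((!(2*acc >= 4)) ==> (3*acc < 1 <==> d == -5)))) && ((!(2*acc >= 4)) ==> (3*acc < 1 <==> d == -5))
Answer: WP = (2*acc >= 4 ==> ((2*acc >= 4 ==> ((!(2*acc >= 4)) && (3*acc < 1 <==> d == -5))) && ((!(2*acc >= 4)) ==> (3*acc < 1 <==> d == -5)))) && ((!(2*acc >= 4)) ==> (3*acc < 1 <==> d == -5))
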